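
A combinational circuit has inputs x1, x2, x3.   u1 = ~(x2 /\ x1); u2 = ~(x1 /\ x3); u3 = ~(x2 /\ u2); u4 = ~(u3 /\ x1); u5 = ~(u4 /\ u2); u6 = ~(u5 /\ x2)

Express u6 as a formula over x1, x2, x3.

~((~((~((~(x2 /\ (~(x1 /\ x3)))) /\ x1)) /\ (~(x1 /\ x3)))) /\ x2)

u2 = ~(x1 /\ x3)
u3 = ~(x2 /\ u2) = ~(x2 /\ (~(x1 /\ x3)))
u4 = ~(u3 /\ x1) = ~((~(x2 /\ (~(x1 /\ x3)))) /\ x1)
u5 = ~(u4 /\ u2) = ~((~((~(x2 /\ (~(x1 /\ x3)))) /\ x1)) /\ (~(x1 /\ x3)))
u6 = ~(u5 /\ x2) = ~((~((~((~(x2 /\ (~(x1 /\ x3)))) /\ x1)) /\ (~(x1 /\ x3)))) /\ x2)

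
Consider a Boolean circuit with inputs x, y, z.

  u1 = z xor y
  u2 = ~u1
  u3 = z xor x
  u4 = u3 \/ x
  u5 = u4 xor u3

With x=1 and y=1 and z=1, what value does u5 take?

1

u3 = 1 xor 1 = 0
u4 = 0 \/ 1 = 1
u5 = 1 xor 0 = 1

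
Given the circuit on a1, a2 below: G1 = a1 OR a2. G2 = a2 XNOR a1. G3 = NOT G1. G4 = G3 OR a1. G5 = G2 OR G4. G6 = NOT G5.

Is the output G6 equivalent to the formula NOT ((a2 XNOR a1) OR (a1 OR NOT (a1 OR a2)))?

G1 = a1 OR a2
G2 = a2 XNOR a1
G3 = NOT G1 = NOT (a1 OR a2)
G4 = G3 OR a1 = NOT (a1 OR a2) OR a1
G5 = G2 OR G4 = (a2 XNOR a1) OR (NOT (a1 OR a2) OR a1)
G6 = NOT G5 = NOT ((a2 XNOR a1) OR (NOT (a1 OR a2) OR a1))
At a1=0, a2=0: circuit gives 0, formula gives 0.
At a1=0, a2=1: circuit gives 1, formula gives 1.
Agrees on all 4 inputs.

Yes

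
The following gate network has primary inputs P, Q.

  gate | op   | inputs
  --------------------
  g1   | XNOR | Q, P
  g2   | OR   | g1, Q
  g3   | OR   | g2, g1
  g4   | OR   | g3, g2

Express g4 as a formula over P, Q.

(((Q XNOR P) OR Q) OR (Q XNOR P)) OR ((Q XNOR P) OR Q)

g1 = Q XNOR P
g2 = g1 OR Q = (Q XNOR P) OR Q
g3 = g2 OR g1 = ((Q XNOR P) OR Q) OR (Q XNOR P)
g4 = g3 OR g2 = (((Q XNOR P) OR Q) OR (Q XNOR P)) OR ((Q XNOR P) OR Q)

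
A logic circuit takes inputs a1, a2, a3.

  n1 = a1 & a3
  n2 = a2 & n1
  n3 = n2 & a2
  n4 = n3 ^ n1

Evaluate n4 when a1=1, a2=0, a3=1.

1

n1 = 1 & 1 = 1
n2 = 0 & 1 = 0
n3 = 0 & 0 = 0
n4 = 0 ^ 1 = 1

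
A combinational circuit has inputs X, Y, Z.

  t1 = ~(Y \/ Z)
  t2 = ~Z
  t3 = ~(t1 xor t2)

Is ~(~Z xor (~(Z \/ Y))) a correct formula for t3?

t1 = ~(Y \/ Z)
t2 = ~Z
t3 = ~(t1 xor t2) = ~((~(Y \/ Z)) xor ~Z)
At X=0, Y=1, Z=0: circuit gives 0, formula gives 0.
At X=0, Y=0, Z=0: circuit gives 1, formula gives 1.
Agrees on all 8 inputs.

Yes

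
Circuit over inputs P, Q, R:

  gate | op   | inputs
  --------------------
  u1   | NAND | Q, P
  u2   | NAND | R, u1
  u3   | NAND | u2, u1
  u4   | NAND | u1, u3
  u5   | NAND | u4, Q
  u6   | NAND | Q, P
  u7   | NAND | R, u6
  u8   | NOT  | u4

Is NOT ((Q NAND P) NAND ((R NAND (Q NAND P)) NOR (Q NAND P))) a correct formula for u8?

u1 = Q NAND P
u2 = R NAND u1 = R NAND (Q NAND P)
u3 = u2 NAND u1 = (R NAND (Q NAND P)) NAND (Q NAND P)
u4 = u1 NAND u3 = (Q NAND P) NAND ((R NAND (Q NAND P)) NAND (Q NAND P))
u8 = NOT u4 = NOT ((Q NAND P) NAND ((R NAND (Q NAND P)) NAND (Q NAND P)))
At P=0, Q=0, R=1: circuit gives 1, formula gives 0.

No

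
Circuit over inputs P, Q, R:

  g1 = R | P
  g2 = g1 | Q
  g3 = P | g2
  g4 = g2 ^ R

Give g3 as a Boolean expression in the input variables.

g1 = R | P
g2 = g1 | Q = (R | P) | Q
g3 = P | g2 = P | ((R | P) | Q)

P | ((R | P) | Q)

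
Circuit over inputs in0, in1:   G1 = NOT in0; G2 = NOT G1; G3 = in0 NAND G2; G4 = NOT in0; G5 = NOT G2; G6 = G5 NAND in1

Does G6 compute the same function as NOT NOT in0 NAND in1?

G1 = NOT in0
G2 = NOT G1 = NOT NOT in0
G5 = NOT G2 = NOT NOT NOT in0
G6 = G5 NAND in1 = NOT NOT NOT in0 NAND in1
At in0=0, in1=1: circuit gives 0, formula gives 1.

No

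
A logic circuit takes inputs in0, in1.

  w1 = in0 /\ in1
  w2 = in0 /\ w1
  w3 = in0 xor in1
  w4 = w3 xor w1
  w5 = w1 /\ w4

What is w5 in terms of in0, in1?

(in0 /\ in1) /\ ((in0 xor in1) xor (in0 /\ in1))

w1 = in0 /\ in1
w3 = in0 xor in1
w4 = w3 xor w1 = (in0 xor in1) xor (in0 /\ in1)
w5 = w1 /\ w4 = (in0 /\ in1) /\ ((in0 xor in1) xor (in0 /\ in1))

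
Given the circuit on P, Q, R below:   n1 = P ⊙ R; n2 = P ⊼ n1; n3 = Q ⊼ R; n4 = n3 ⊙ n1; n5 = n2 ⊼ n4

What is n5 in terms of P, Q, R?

(P ⊼ (P ⊙ R)) ⊼ ((Q ⊼ R) ⊙ (P ⊙ R))

n1 = P ⊙ R
n2 = P ⊼ n1 = P ⊼ (P ⊙ R)
n3 = Q ⊼ R
n4 = n3 ⊙ n1 = (Q ⊼ R) ⊙ (P ⊙ R)
n5 = n2 ⊼ n4 = (P ⊼ (P ⊙ R)) ⊼ ((Q ⊼ R) ⊙ (P ⊙ R))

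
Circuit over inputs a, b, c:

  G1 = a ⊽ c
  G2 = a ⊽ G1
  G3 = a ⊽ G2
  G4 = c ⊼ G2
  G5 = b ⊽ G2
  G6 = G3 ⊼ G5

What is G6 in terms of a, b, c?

(a ⊽ (a ⊽ (a ⊽ c))) ⊼ (b ⊽ (a ⊽ (a ⊽ c)))

G1 = a ⊽ c
G2 = a ⊽ G1 = a ⊽ (a ⊽ c)
G3 = a ⊽ G2 = a ⊽ (a ⊽ (a ⊽ c))
G5 = b ⊽ G2 = b ⊽ (a ⊽ (a ⊽ c))
G6 = G3 ⊼ G5 = (a ⊽ (a ⊽ (a ⊽ c))) ⊼ (b ⊽ (a ⊽ (a ⊽ c)))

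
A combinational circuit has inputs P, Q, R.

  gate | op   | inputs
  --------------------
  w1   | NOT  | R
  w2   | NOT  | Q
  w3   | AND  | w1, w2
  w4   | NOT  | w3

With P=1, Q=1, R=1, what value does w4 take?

1

w1 = NOT 1 = 0
w2 = NOT 1 = 0
w3 = 0 AND 0 = 0
w4 = NOT 0 = 1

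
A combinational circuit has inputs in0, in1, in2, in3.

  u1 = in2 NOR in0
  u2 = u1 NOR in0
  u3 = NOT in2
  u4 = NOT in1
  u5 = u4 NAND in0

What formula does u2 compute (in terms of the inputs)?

(in2 NOR in0) NOR in0

u1 = in2 NOR in0
u2 = u1 NOR in0 = (in2 NOR in0) NOR in0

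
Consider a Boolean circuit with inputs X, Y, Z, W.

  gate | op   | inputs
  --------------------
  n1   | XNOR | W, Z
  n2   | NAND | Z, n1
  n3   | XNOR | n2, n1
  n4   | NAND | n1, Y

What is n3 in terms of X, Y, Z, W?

n1 = W XNOR Z
n2 = Z NAND n1 = Z NAND (W XNOR Z)
n3 = n2 XNOR n1 = (Z NAND (W XNOR Z)) XNOR (W XNOR Z)

(Z NAND (W XNOR Z)) XNOR (W XNOR Z)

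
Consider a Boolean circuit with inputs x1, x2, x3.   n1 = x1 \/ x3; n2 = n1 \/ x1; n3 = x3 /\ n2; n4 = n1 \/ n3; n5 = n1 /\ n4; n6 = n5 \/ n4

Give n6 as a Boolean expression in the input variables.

n1 = x1 \/ x3
n2 = n1 \/ x1 = (x1 \/ x3) \/ x1
n3 = x3 /\ n2 = x3 /\ ((x1 \/ x3) \/ x1)
n4 = n1 \/ n3 = (x1 \/ x3) \/ (x3 /\ ((x1 \/ x3) \/ x1))
n5 = n1 /\ n4 = (x1 \/ x3) /\ ((x1 \/ x3) \/ (x3 /\ ((x1 \/ x3) \/ x1)))
n6 = n5 \/ n4 = ((x1 \/ x3) /\ ((x1 \/ x3) \/ (x3 /\ ((x1 \/ x3) \/ x1)))) \/ ((x1 \/ x3) \/ (x3 /\ ((x1 \/ x3) \/ x1)))

((x1 \/ x3) /\ ((x1 \/ x3) \/ (x3 /\ ((x1 \/ x3) \/ x1)))) \/ ((x1 \/ x3) \/ (x3 /\ ((x1 \/ x3) \/ x1)))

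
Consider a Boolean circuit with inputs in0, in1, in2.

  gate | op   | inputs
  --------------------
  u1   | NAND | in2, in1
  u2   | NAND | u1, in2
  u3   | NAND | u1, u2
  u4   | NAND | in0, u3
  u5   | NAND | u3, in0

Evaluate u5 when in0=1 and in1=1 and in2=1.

u1 = 1 NAND 1 = 0
u2 = 0 NAND 1 = 1
u3 = 0 NAND 1 = 1
u5 = 1 NAND 1 = 0

0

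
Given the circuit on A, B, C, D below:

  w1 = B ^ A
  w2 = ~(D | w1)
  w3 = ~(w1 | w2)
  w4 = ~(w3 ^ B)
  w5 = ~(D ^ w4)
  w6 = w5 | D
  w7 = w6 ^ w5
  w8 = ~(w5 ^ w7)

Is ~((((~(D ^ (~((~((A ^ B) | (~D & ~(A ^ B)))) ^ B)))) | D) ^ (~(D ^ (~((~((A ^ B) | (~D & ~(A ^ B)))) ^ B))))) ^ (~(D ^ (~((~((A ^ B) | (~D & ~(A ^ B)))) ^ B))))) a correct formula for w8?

w1 = B ^ A
w2 = ~(D | w1) = ~(D | (B ^ A))
w3 = ~(w1 | w2) = ~((B ^ A) | (~(D | (B ^ A))))
w4 = ~(w3 ^ B) = ~((~((B ^ A) | (~(D | (B ^ A))))) ^ B)
w5 = ~(D ^ w4) = ~(D ^ (~((~((B ^ A) | (~(D | (B ^ A))))) ^ B)))
w6 = w5 | D = (~(D ^ (~((~((B ^ A) | (~(D | (B ^ A))))) ^ B)))) | D
w7 = w6 ^ w5 = ((~(D ^ (~((~((B ^ A) | (~(D | (B ^ A))))) ^ B)))) | D) ^ (~(D ^ (~((~((B ^ A) | (~(D | (B ^ A))))) ^ B))))
w8 = ~(w5 ^ w7) = ~((~(D ^ (~((~((B ^ A) | (~(D | (B ^ A))))) ^ B)))) ^ (((~(D ^ (~((~((B ^ A) | (~(D | (B ^ A))))) ^ B)))) | D) ^ (~(D ^ (~((~((B ^ A) | (~(D | (B ^ A))))) ^ B))))))
At A=0, B=0, C=0, D=1: circuit gives 0, formula gives 0.
At A=0, B=0, C=0, D=0: circuit gives 1, formula gives 1.
Agrees on all 16 inputs.

Yes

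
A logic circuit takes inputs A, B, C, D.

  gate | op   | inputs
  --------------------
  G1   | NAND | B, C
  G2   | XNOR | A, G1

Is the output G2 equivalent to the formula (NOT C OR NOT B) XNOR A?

Yes

G1 = B NAND C
G2 = A XNOR G1 = A XNOR (B NAND C)
At A=0, B=0, C=0, D=0: circuit gives 0, formula gives 0.
At A=0, B=1, C=1, D=0: circuit gives 1, formula gives 1.
Agrees on all 16 inputs.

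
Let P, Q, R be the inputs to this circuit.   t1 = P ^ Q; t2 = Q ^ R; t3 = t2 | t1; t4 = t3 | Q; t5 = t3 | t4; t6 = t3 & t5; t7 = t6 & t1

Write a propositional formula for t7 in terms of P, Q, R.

(((Q ^ R) | (P ^ Q)) & (((Q ^ R) | (P ^ Q)) | (((Q ^ R) | (P ^ Q)) | Q))) & (P ^ Q)

t1 = P ^ Q
t2 = Q ^ R
t3 = t2 | t1 = (Q ^ R) | (P ^ Q)
t4 = t3 | Q = ((Q ^ R) | (P ^ Q)) | Q
t5 = t3 | t4 = ((Q ^ R) | (P ^ Q)) | (((Q ^ R) | (P ^ Q)) | Q)
t6 = t3 & t5 = ((Q ^ R) | (P ^ Q)) & (((Q ^ R) | (P ^ Q)) | (((Q ^ R) | (P ^ Q)) | Q))
t7 = t6 & t1 = (((Q ^ R) | (P ^ Q)) & (((Q ^ R) | (P ^ Q)) | (((Q ^ R) | (P ^ Q)) | Q))) & (P ^ Q)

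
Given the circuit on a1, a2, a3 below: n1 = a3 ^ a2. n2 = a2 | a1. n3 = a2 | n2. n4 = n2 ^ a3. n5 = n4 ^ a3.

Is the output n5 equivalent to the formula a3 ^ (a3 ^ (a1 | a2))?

n2 = a2 | a1
n4 = n2 ^ a3 = (a2 | a1) ^ a3
n5 = n4 ^ a3 = ((a2 | a1) ^ a3) ^ a3
At a1=0, a2=0, a3=0: circuit gives 0, formula gives 0.
At a1=0, a2=1, a3=0: circuit gives 1, formula gives 1.
Agrees on all 8 inputs.

Yes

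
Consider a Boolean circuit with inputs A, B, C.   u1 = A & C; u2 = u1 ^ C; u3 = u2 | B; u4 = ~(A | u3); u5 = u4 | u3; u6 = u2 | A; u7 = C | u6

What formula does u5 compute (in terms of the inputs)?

(~(A | (((A & C) ^ C) | B))) | (((A & C) ^ C) | B)

u1 = A & C
u2 = u1 ^ C = (A & C) ^ C
u3 = u2 | B = ((A & C) ^ C) | B
u4 = ~(A | u3) = ~(A | (((A & C) ^ C) | B))
u5 = u4 | u3 = (~(A | (((A & C) ^ C) | B))) | (((A & C) ^ C) | B)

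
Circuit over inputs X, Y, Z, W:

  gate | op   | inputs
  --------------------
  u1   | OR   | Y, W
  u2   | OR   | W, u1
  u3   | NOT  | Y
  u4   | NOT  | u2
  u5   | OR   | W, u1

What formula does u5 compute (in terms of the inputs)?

W OR (Y OR W)

u1 = Y OR W
u5 = W OR u1 = W OR (Y OR W)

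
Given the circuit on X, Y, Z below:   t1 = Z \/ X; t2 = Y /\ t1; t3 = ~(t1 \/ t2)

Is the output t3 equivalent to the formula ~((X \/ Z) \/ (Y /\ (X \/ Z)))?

Yes

t1 = Z \/ X
t2 = Y /\ t1 = Y /\ (Z \/ X)
t3 = ~(t1 \/ t2) = ~((Z \/ X) \/ (Y /\ (Z \/ X)))
At X=0, Y=0, Z=1: circuit gives 0, formula gives 0.
At X=0, Y=0, Z=0: circuit gives 1, formula gives 1.
Agrees on all 8 inputs.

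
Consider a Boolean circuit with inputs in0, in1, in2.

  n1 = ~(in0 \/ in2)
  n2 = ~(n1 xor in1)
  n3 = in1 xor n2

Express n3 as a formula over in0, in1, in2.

n1 = ~(in0 \/ in2)
n2 = ~(n1 xor in1) = ~((~(in0 \/ in2)) xor in1)
n3 = in1 xor n2 = in1 xor (~((~(in0 \/ in2)) xor in1))

in1 xor (~((~(in0 \/ in2)) xor in1))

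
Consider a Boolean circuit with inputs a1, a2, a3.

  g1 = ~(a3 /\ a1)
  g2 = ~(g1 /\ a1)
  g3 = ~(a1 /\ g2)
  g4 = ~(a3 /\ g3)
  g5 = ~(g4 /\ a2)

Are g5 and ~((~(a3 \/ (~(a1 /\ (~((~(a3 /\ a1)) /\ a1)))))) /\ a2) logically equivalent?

g1 = ~(a3 /\ a1)
g2 = ~(g1 /\ a1) = ~((~(a3 /\ a1)) /\ a1)
g3 = ~(a1 /\ g2) = ~(a1 /\ (~((~(a3 /\ a1)) /\ a1)))
g4 = ~(a3 /\ g3) = ~(a3 /\ (~(a1 /\ (~((~(a3 /\ a1)) /\ a1)))))
g5 = ~(g4 /\ a2) = ~((~(a3 /\ (~(a1 /\ (~((~(a3 /\ a1)) /\ a1)))))) /\ a2)
At a1=0, a2=1, a3=0: circuit gives 0, formula gives 1.

No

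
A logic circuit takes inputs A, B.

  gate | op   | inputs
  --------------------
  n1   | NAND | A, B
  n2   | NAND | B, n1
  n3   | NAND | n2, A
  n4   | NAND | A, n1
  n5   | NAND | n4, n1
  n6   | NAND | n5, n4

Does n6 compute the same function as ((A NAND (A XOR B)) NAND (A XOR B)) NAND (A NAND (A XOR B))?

n1 = A NAND B
n4 = A NAND n1 = A NAND (A NAND B)
n5 = n4 NAND n1 = (A NAND (A NAND B)) NAND (A NAND B)
n6 = n5 NAND n4 = ((A NAND (A NAND B)) NAND (A NAND B)) NAND (A NAND (A NAND B))
At A=0, B=0: circuit gives 1, formula gives 0.

No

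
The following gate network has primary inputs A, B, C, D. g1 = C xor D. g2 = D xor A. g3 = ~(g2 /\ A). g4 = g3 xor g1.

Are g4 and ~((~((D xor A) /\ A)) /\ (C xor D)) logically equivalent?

No

g1 = C xor D
g2 = D xor A
g3 = ~(g2 /\ A) = ~((D xor A) /\ A)
g4 = g3 xor g1 = (~((D xor A) /\ A)) xor (C xor D)
At A=1, B=0, C=0, D=0: circuit gives 0, formula gives 1.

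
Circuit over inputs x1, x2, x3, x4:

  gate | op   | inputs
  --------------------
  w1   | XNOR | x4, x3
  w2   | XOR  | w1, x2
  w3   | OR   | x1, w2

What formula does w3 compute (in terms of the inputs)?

x1 OR ((x4 XNOR x3) XOR x2)

w1 = x4 XNOR x3
w2 = w1 XOR x2 = (x4 XNOR x3) XOR x2
w3 = x1 OR w2 = x1 OR ((x4 XNOR x3) XOR x2)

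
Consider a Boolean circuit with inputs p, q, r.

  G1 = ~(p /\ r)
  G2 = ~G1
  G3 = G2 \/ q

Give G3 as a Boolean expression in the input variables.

~(~(p /\ r)) \/ q

G1 = ~(p /\ r)
G2 = ~G1 = ~(~(p /\ r))
G3 = G2 \/ q = ~(~(p /\ r)) \/ q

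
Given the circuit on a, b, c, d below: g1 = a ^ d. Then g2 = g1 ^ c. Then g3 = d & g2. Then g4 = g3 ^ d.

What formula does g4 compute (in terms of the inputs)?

g1 = a ^ d
g2 = g1 ^ c = (a ^ d) ^ c
g3 = d & g2 = d & ((a ^ d) ^ c)
g4 = g3 ^ d = (d & ((a ^ d) ^ c)) ^ d

(d & ((a ^ d) ^ c)) ^ d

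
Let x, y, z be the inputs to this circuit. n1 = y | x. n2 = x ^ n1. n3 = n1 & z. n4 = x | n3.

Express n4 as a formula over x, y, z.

n1 = y | x
n3 = n1 & z = (y | x) & z
n4 = x | n3 = x | ((y | x) & z)

x | ((y | x) & z)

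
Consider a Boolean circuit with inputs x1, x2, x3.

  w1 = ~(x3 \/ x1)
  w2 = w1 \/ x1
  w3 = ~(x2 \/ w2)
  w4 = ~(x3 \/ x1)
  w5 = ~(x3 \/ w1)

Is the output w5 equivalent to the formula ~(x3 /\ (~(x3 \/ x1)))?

No

w1 = ~(x3 \/ x1)
w5 = ~(x3 \/ w1) = ~(x3 \/ (~(x3 \/ x1)))
At x1=0, x2=0, x3=0: circuit gives 0, formula gives 1.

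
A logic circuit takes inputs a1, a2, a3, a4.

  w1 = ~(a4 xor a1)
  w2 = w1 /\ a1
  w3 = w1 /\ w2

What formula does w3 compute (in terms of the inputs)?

w1 = ~(a4 xor a1)
w2 = w1 /\ a1 = (~(a4 xor a1)) /\ a1
w3 = w1 /\ w2 = (~(a4 xor a1)) /\ ((~(a4 xor a1)) /\ a1)

(~(a4 xor a1)) /\ ((~(a4 xor a1)) /\ a1)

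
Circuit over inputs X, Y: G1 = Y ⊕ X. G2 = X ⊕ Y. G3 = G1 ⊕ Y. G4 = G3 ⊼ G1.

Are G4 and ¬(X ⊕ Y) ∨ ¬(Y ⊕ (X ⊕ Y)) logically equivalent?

G1 = Y ⊕ X
G3 = G1 ⊕ Y = (Y ⊕ X) ⊕ Y
G4 = G3 ⊼ G1 = ((Y ⊕ X) ⊕ Y) ⊼ (Y ⊕ X)
At X=1, Y=0: circuit gives 0, formula gives 0.
At X=0, Y=0: circuit gives 1, formula gives 1.
Agrees on all 4 inputs.

Yes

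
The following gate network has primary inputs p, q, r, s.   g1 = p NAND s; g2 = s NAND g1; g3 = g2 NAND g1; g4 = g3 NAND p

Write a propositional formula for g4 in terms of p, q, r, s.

((s NAND (p NAND s)) NAND (p NAND s)) NAND p

g1 = p NAND s
g2 = s NAND g1 = s NAND (p NAND s)
g3 = g2 NAND g1 = (s NAND (p NAND s)) NAND (p NAND s)
g4 = g3 NAND p = ((s NAND (p NAND s)) NAND (p NAND s)) NAND p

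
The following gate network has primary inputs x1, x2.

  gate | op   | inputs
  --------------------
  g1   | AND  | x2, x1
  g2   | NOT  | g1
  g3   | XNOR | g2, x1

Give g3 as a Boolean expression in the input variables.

g1 = x2 AND x1
g2 = NOT g1 = NOT (x2 AND x1)
g3 = g2 XNOR x1 = NOT (x2 AND x1) XNOR x1

NOT (x2 AND x1) XNOR x1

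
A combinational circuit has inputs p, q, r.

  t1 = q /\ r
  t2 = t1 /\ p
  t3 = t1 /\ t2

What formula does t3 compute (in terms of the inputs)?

(q /\ r) /\ ((q /\ r) /\ p)

t1 = q /\ r
t2 = t1 /\ p = (q /\ r) /\ p
t3 = t1 /\ t2 = (q /\ r) /\ ((q /\ r) /\ p)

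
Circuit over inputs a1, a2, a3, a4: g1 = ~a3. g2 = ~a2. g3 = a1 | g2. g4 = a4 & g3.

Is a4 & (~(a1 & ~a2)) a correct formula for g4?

g2 = ~a2
g3 = a1 | g2 = a1 | ~a2
g4 = a4 & g3 = a4 & (a1 | ~a2)
At a1=0, a2=1, a3=0, a4=1: circuit gives 0, formula gives 1.

No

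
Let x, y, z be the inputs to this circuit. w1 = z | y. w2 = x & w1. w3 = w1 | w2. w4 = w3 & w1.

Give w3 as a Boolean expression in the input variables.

w1 = z | y
w2 = x & w1 = x & (z | y)
w3 = w1 | w2 = (z | y) | (x & (z | y))

(z | y) | (x & (z | y))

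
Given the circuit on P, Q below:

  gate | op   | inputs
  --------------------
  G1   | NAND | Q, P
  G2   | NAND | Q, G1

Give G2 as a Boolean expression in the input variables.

Q NAND (Q NAND P)

G1 = Q NAND P
G2 = Q NAND G1 = Q NAND (Q NAND P)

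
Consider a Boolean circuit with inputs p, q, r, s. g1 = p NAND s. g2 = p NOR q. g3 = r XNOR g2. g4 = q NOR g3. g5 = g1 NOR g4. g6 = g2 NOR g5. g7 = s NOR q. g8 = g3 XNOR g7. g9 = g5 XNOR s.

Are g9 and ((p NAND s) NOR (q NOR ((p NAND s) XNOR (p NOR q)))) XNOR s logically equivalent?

No

g1 = p NAND s
g2 = p NOR q
g3 = r XNOR g2 = r XNOR (p NOR q)
g4 = q NOR g3 = q NOR (r XNOR (p NOR q))
g5 = g1 NOR g4 = (p NAND s) NOR (q NOR (r XNOR (p NOR q)))
g9 = g5 XNOR s = ((p NAND s) NOR (q NOR (r XNOR (p NOR q)))) XNOR s
At p=1, q=0, r=1, s=1: circuit gives 0, formula gives 1.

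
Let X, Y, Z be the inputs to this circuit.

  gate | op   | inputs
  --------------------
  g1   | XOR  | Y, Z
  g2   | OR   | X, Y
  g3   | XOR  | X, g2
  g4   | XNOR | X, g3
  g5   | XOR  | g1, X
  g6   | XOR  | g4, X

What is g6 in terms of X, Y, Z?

(X XNOR (X XOR (X OR Y))) XOR X

g2 = X OR Y
g3 = X XOR g2 = X XOR (X OR Y)
g4 = X XNOR g3 = X XNOR (X XOR (X OR Y))
g6 = g4 XOR X = (X XNOR (X XOR (X OR Y))) XOR X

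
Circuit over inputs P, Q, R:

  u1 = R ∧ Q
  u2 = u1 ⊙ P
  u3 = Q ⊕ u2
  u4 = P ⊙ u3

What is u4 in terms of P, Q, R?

P ⊙ (Q ⊕ ((R ∧ Q) ⊙ P))

u1 = R ∧ Q
u2 = u1 ⊙ P = (R ∧ Q) ⊙ P
u3 = Q ⊕ u2 = Q ⊕ ((R ∧ Q) ⊙ P)
u4 = P ⊙ u3 = P ⊙ (Q ⊕ ((R ∧ Q) ⊙ P))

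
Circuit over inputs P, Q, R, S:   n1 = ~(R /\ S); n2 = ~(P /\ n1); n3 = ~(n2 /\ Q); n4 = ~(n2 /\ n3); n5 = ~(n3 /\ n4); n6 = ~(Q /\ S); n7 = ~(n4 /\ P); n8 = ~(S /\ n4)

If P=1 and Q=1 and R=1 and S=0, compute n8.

1

n1 = ~(1 /\ 0) = 1
n2 = ~(1 /\ 1) = 0
n3 = ~(0 /\ 1) = 1
n4 = ~(0 /\ 1) = 1
n8 = ~(0 /\ 1) = 1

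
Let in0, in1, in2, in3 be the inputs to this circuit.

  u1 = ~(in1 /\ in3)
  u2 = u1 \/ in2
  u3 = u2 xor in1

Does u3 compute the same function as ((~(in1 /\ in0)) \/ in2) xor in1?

u1 = ~(in1 /\ in3)
u2 = u1 \/ in2 = (~(in1 /\ in3)) \/ in2
u3 = u2 xor in1 = ((~(in1 /\ in3)) \/ in2) xor in1
At in0=0, in1=1, in2=0, in3=1: circuit gives 1, formula gives 0.

No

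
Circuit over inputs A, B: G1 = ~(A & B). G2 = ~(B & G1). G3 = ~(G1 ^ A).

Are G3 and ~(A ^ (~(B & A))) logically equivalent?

G1 = ~(A & B)
G3 = ~(G1 ^ A) = ~((~(A & B)) ^ A)
At A=0, B=0: circuit gives 0, formula gives 0.
At A=1, B=0: circuit gives 1, formula gives 1.
Agrees on all 4 inputs.

Yes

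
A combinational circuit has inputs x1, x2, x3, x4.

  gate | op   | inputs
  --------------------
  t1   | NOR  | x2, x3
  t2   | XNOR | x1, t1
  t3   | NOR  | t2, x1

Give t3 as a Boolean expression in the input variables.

t1 = x2 NOR x3
t2 = x1 XNOR t1 = x1 XNOR (x2 NOR x3)
t3 = t2 NOR x1 = (x1 XNOR (x2 NOR x3)) NOR x1

(x1 XNOR (x2 NOR x3)) NOR x1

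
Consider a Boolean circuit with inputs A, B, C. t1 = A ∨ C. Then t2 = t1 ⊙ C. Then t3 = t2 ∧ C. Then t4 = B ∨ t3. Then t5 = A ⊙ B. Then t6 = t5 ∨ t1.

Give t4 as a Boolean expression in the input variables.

t1 = A ∨ C
t2 = t1 ⊙ C = (A ∨ C) ⊙ C
t3 = t2 ∧ C = ((A ∨ C) ⊙ C) ∧ C
t4 = B ∨ t3 = B ∨ (((A ∨ C) ⊙ C) ∧ C)

B ∨ (((A ∨ C) ⊙ C) ∧ C)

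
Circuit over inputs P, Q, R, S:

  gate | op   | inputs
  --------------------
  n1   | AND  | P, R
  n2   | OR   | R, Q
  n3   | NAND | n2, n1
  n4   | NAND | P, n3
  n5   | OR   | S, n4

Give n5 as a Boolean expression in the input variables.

S OR (P NAND ((R OR Q) NAND (P AND R)))

n1 = P AND R
n2 = R OR Q
n3 = n2 NAND n1 = (R OR Q) NAND (P AND R)
n4 = P NAND n3 = P NAND ((R OR Q) NAND (P AND R))
n5 = S OR n4 = S OR (P NAND ((R OR Q) NAND (P AND R)))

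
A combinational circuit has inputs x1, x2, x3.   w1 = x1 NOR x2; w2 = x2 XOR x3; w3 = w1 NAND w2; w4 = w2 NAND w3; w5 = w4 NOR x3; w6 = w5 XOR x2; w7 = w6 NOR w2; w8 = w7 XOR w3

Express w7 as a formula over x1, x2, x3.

((((x2 XOR x3) NAND ((x1 NOR x2) NAND (x2 XOR x3))) NOR x3) XOR x2) NOR (x2 XOR x3)

w1 = x1 NOR x2
w2 = x2 XOR x3
w3 = w1 NAND w2 = (x1 NOR x2) NAND (x2 XOR x3)
w4 = w2 NAND w3 = (x2 XOR x3) NAND ((x1 NOR x2) NAND (x2 XOR x3))
w5 = w4 NOR x3 = ((x2 XOR x3) NAND ((x1 NOR x2) NAND (x2 XOR x3))) NOR x3
w6 = w5 XOR x2 = (((x2 XOR x3) NAND ((x1 NOR x2) NAND (x2 XOR x3))) NOR x3) XOR x2
w7 = w6 NOR w2 = ((((x2 XOR x3) NAND ((x1 NOR x2) NAND (x2 XOR x3))) NOR x3) XOR x2) NOR (x2 XOR x3)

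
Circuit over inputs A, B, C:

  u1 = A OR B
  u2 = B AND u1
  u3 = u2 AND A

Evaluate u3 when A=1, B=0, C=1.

u1 = 1 OR 0 = 1
u2 = 0 AND 1 = 0
u3 = 0 AND 1 = 0

0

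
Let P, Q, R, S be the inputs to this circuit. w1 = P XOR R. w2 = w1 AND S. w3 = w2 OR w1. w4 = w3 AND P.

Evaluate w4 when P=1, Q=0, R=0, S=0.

1

w1 = 1 XOR 0 = 1
w2 = 1 AND 0 = 0
w3 = 0 OR 1 = 1
w4 = 1 AND 1 = 1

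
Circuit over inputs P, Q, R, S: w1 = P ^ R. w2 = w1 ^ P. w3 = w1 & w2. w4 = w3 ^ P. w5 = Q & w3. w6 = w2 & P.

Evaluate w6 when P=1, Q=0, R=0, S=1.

w1 = 1 ^ 0 = 1
w2 = 1 ^ 1 = 0
w6 = 0 & 1 = 0

0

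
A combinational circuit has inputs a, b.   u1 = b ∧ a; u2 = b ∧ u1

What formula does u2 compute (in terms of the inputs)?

b ∧ (b ∧ a)

u1 = b ∧ a
u2 = b ∧ u1 = b ∧ (b ∧ a)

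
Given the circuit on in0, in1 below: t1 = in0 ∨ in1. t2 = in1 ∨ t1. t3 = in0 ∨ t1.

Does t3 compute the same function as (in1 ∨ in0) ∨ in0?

t1 = in0 ∨ in1
t3 = in0 ∨ t1 = in0 ∨ (in0 ∨ in1)
At in0=0, in1=0: circuit gives 0, formula gives 0.
At in0=0, in1=1: circuit gives 1, formula gives 1.
Agrees on all 4 inputs.

Yes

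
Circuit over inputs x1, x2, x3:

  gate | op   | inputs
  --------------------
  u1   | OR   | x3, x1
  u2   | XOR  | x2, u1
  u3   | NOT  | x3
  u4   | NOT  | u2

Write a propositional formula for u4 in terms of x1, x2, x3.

NOT (x2 XOR (x3 OR x1))

u1 = x3 OR x1
u2 = x2 XOR u1 = x2 XOR (x3 OR x1)
u4 = NOT u2 = NOT (x2 XOR (x3 OR x1))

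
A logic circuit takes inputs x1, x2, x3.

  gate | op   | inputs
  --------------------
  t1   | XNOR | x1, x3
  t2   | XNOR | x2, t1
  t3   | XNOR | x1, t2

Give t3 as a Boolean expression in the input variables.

t1 = x1 XNOR x3
t2 = x2 XNOR t1 = x2 XNOR (x1 XNOR x3)
t3 = x1 XNOR t2 = x1 XNOR (x2 XNOR (x1 XNOR x3))

x1 XNOR (x2 XNOR (x1 XNOR x3))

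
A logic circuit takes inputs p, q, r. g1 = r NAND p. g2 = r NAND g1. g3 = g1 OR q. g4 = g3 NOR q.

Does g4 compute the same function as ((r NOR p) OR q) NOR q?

No

g1 = r NAND p
g3 = g1 OR q = (r NAND p) OR q
g4 = g3 NOR q = ((r NAND p) OR q) NOR q
At p=0, q=0, r=1: circuit gives 0, formula gives 1.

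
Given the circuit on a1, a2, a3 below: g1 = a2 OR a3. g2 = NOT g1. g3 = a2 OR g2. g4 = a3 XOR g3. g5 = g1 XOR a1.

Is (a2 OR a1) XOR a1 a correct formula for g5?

No

g1 = a2 OR a3
g5 = g1 XOR a1 = (a2 OR a3) XOR a1
At a1=0, a2=0, a3=1: circuit gives 1, formula gives 0.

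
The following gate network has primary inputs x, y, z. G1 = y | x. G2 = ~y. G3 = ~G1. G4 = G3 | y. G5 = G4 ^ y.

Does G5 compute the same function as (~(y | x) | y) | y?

No

G1 = y | x
G3 = ~G1 = ~(y | x)
G4 = G3 | y = ~(y | x) | y
G5 = G4 ^ y = (~(y | x) | y) ^ y
At x=0, y=1, z=0: circuit gives 0, formula gives 1.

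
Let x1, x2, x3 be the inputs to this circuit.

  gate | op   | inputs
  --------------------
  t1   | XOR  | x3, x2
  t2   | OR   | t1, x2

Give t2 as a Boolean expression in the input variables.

t1 = x3 XOR x2
t2 = t1 OR x2 = (x3 XOR x2) OR x2

(x3 XOR x2) OR x2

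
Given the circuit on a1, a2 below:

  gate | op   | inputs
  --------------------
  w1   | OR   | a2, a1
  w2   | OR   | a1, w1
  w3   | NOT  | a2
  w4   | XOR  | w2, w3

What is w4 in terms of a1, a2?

w1 = a2 OR a1
w2 = a1 OR w1 = a1 OR (a2 OR a1)
w3 = NOT a2
w4 = w2 XOR w3 = (a1 OR (a2 OR a1)) XOR NOT a2

(a1 OR (a2 OR a1)) XOR NOT a2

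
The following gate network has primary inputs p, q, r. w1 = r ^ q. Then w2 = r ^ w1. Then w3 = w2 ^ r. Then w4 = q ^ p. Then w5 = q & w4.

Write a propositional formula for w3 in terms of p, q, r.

w1 = r ^ q
w2 = r ^ w1 = r ^ (r ^ q)
w3 = w2 ^ r = (r ^ (r ^ q)) ^ r

(r ^ (r ^ q)) ^ r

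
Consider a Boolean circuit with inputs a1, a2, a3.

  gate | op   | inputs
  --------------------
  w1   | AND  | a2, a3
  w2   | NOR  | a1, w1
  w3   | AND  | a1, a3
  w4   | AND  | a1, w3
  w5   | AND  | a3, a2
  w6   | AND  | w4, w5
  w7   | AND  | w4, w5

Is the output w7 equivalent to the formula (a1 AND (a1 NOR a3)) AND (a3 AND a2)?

No

w3 = a1 AND a3
w4 = a1 AND w3 = a1 AND (a1 AND a3)
w5 = a3 AND a2
w7 = w4 AND w5 = (a1 AND (a1 AND a3)) AND (a3 AND a2)
At a1=1, a2=1, a3=1: circuit gives 1, formula gives 0.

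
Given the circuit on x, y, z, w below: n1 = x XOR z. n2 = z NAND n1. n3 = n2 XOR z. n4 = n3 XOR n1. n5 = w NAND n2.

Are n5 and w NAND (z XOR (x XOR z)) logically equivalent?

No

n1 = x XOR z
n2 = z NAND n1 = z NAND (x XOR z)
n5 = w NAND n2 = w NAND (z NAND (x XOR z))
At x=0, y=0, z=0, w=1: circuit gives 0, formula gives 1.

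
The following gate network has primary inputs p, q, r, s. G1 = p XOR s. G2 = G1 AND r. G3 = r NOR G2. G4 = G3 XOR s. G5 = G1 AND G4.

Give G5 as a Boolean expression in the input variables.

(p XOR s) AND ((r NOR ((p XOR s) AND r)) XOR s)

G1 = p XOR s
G2 = G1 AND r = (p XOR s) AND r
G3 = r NOR G2 = r NOR ((p XOR s) AND r)
G4 = G3 XOR s = (r NOR ((p XOR s) AND r)) XOR s
G5 = G1 AND G4 = (p XOR s) AND ((r NOR ((p XOR s) AND r)) XOR s)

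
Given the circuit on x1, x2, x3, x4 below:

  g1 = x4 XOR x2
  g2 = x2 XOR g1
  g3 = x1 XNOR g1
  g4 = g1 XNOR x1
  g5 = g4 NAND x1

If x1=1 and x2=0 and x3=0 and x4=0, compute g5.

g1 = 0 XOR 0 = 0
g4 = 0 XNOR 1 = 0
g5 = 0 NAND 1 = 1

1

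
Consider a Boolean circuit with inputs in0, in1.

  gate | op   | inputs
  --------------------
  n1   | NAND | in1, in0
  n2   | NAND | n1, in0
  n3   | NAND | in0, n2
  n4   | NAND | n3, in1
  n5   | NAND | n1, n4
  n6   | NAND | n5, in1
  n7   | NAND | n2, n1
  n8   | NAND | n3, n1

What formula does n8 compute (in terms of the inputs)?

(in0 NAND ((in1 NAND in0) NAND in0)) NAND (in1 NAND in0)

n1 = in1 NAND in0
n2 = n1 NAND in0 = (in1 NAND in0) NAND in0
n3 = in0 NAND n2 = in0 NAND ((in1 NAND in0) NAND in0)
n8 = n3 NAND n1 = (in0 NAND ((in1 NAND in0) NAND in0)) NAND (in1 NAND in0)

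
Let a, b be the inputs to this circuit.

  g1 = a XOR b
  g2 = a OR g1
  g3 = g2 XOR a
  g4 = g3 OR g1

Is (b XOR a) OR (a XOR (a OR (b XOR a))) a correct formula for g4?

g1 = a XOR b
g2 = a OR g1 = a OR (a XOR b)
g3 = g2 XOR a = (a OR (a XOR b)) XOR a
g4 = g3 OR g1 = ((a OR (a XOR b)) XOR a) OR (a XOR b)
At a=0, b=0: circuit gives 0, formula gives 0.
At a=0, b=1: circuit gives 1, formula gives 1.
Agrees on all 4 inputs.

Yes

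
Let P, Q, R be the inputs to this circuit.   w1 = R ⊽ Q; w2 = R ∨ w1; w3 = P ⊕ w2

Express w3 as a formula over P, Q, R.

P ⊕ (R ∨ (R ⊽ Q))

w1 = R ⊽ Q
w2 = R ∨ w1 = R ∨ (R ⊽ Q)
w3 = P ⊕ w2 = P ⊕ (R ∨ (R ⊽ Q))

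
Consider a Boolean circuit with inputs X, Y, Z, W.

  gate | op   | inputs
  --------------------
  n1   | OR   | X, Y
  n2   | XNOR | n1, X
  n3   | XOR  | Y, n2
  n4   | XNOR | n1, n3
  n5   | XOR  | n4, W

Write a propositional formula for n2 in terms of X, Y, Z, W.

n1 = X OR Y
n2 = n1 XNOR X = (X OR Y) XNOR X

(X OR Y) XNOR X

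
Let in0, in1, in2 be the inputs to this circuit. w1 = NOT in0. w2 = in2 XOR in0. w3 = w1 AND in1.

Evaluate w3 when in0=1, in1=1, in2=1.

w1 = NOT 1 = 0
w3 = 0 AND 1 = 0

0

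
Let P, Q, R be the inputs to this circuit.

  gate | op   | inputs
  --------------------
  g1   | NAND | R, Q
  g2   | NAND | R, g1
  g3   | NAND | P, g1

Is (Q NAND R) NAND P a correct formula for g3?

g1 = R NAND Q
g3 = P NAND g1 = P NAND (R NAND Q)
At P=1, Q=0, R=0: circuit gives 0, formula gives 0.
At P=0, Q=0, R=0: circuit gives 1, formula gives 1.
Agrees on all 8 inputs.

Yes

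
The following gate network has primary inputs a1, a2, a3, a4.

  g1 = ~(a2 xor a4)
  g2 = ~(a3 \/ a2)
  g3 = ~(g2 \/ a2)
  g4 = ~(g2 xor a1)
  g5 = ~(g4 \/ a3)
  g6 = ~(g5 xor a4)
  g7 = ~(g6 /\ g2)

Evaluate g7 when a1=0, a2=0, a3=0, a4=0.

g2 = ~(0 \/ 0) = 1
g4 = ~(1 xor 0) = 0
g5 = ~(0 \/ 0) = 1
g6 = ~(1 xor 0) = 0
g7 = ~(0 /\ 1) = 1

1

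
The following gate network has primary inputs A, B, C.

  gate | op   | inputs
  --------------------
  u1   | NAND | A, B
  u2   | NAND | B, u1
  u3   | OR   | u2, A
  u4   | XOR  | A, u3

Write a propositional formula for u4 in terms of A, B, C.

A XOR ((B NAND (A NAND B)) OR A)

u1 = A NAND B
u2 = B NAND u1 = B NAND (A NAND B)
u3 = u2 OR A = (B NAND (A NAND B)) OR A
u4 = A XOR u3 = A XOR ((B NAND (A NAND B)) OR A)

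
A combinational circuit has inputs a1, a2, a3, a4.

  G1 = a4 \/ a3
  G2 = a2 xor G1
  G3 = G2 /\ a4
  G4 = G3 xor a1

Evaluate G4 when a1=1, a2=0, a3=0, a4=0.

G1 = 0 \/ 0 = 0
G2 = 0 xor 0 = 0
G3 = 0 /\ 0 = 0
G4 = 0 xor 1 = 1

1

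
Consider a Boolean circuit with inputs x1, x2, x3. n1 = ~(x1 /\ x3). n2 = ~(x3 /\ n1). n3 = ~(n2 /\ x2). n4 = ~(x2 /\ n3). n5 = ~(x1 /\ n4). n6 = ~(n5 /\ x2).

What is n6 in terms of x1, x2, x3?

n1 = ~(x1 /\ x3)
n2 = ~(x3 /\ n1) = ~(x3 /\ (~(x1 /\ x3)))
n3 = ~(n2 /\ x2) = ~((~(x3 /\ (~(x1 /\ x3)))) /\ x2)
n4 = ~(x2 /\ n3) = ~(x2 /\ (~((~(x3 /\ (~(x1 /\ x3)))) /\ x2)))
n5 = ~(x1 /\ n4) = ~(x1 /\ (~(x2 /\ (~((~(x3 /\ (~(x1 /\ x3)))) /\ x2)))))
n6 = ~(n5 /\ x2) = ~((~(x1 /\ (~(x2 /\ (~((~(x3 /\ (~(x1 /\ x3)))) /\ x2)))))) /\ x2)

~((~(x1 /\ (~(x2 /\ (~((~(x3 /\ (~(x1 /\ x3)))) /\ x2)))))) /\ x2)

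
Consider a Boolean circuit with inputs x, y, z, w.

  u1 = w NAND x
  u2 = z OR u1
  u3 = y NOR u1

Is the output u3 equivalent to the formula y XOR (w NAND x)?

u1 = w NAND x
u3 = y NOR u1 = y NOR (w NAND x)
At x=0, y=0, z=0, w=0: circuit gives 0, formula gives 1.

No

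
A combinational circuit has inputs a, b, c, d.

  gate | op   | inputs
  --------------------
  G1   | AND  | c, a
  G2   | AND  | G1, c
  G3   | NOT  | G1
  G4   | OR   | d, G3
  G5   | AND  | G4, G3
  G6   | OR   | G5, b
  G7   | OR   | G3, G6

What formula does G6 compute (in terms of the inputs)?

G1 = c AND a
G3 = NOT G1 = NOT (c AND a)
G4 = d OR G3 = d OR NOT (c AND a)
G5 = G4 AND G3 = (d OR NOT (c AND a)) AND NOT (c AND a)
G6 = G5 OR b = ((d OR NOT (c AND a)) AND NOT (c AND a)) OR b

((d OR NOT (c AND a)) AND NOT (c AND a)) OR b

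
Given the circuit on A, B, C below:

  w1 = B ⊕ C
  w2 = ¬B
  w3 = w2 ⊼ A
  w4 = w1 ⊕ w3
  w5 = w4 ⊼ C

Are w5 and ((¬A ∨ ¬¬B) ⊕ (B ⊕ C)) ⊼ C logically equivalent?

w1 = B ⊕ C
w2 = ¬B
w3 = w2 ⊼ A = ¬B ⊼ A
w4 = w1 ⊕ w3 = (B ⊕ C) ⊕ (¬B ⊼ A)
w5 = w4 ⊼ C = ((B ⊕ C) ⊕ (¬B ⊼ A)) ⊼ C
At A=0, B=1, C=1: circuit gives 0, formula gives 0.
At A=0, B=0, C=0: circuit gives 1, formula gives 1.
Agrees on all 8 inputs.

Yes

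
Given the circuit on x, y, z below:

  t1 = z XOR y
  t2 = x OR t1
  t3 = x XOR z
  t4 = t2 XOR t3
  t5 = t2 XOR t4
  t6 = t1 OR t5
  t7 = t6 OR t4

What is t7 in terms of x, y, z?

t1 = z XOR y
t2 = x OR t1 = x OR (z XOR y)
t3 = x XOR z
t4 = t2 XOR t3 = (x OR (z XOR y)) XOR (x XOR z)
t5 = t2 XOR t4 = (x OR (z XOR y)) XOR ((x OR (z XOR y)) XOR (x XOR z))
t6 = t1 OR t5 = (z XOR y) OR ((x OR (z XOR y)) XOR ((x OR (z XOR y)) XOR (x XOR z)))
t7 = t6 OR t4 = ((z XOR y) OR ((x OR (z XOR y)) XOR ((x OR (z XOR y)) XOR (x XOR z)))) OR ((x OR (z XOR y)) XOR (x XOR z))

((z XOR y) OR ((x OR (z XOR y)) XOR ((x OR (z XOR y)) XOR (x XOR z)))) OR ((x OR (z XOR y)) XOR (x XOR z))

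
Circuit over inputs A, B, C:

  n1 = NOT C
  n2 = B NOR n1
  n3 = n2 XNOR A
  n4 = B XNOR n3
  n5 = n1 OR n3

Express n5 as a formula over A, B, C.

NOT C OR ((B NOR NOT C) XNOR A)

n1 = NOT C
n2 = B NOR n1 = B NOR NOT C
n3 = n2 XNOR A = (B NOR NOT C) XNOR A
n5 = n1 OR n3 = NOT C OR ((B NOR NOT C) XNOR A)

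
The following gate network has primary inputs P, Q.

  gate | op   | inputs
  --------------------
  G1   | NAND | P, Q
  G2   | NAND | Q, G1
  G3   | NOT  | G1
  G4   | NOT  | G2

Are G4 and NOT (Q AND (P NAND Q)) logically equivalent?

No

G1 = P NAND Q
G2 = Q NAND G1 = Q NAND (P NAND Q)
G4 = NOT G2 = NOT (Q NAND (P NAND Q))
At P=0, Q=0: circuit gives 0, formula gives 1.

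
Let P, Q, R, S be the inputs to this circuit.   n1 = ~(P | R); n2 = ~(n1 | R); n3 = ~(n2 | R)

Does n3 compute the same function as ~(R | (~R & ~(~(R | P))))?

Yes

n1 = ~(P | R)
n2 = ~(n1 | R) = ~((~(P | R)) | R)
n3 = ~(n2 | R) = ~((~((~(P | R)) | R)) | R)
At P=0, Q=0, R=1, S=0: circuit gives 0, formula gives 0.
At P=0, Q=0, R=0, S=0: circuit gives 1, formula gives 1.
Agrees on all 16 inputs.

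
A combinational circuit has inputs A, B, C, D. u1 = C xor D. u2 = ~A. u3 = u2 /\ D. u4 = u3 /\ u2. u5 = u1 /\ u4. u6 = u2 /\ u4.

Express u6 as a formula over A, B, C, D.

~A /\ ((~A /\ D) /\ ~A)

u2 = ~A
u3 = u2 /\ D = ~A /\ D
u4 = u3 /\ u2 = (~A /\ D) /\ ~A
u6 = u2 /\ u4 = ~A /\ ((~A /\ D) /\ ~A)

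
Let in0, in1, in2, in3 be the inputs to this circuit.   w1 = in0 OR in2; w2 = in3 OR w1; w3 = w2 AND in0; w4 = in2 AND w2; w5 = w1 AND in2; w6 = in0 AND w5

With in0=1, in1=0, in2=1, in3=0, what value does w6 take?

w1 = 1 OR 1 = 1
w5 = 1 AND 1 = 1
w6 = 1 AND 1 = 1

1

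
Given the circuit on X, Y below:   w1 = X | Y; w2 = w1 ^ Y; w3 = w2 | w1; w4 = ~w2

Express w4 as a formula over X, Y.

w1 = X | Y
w2 = w1 ^ Y = (X | Y) ^ Y
w4 = ~w2 = ~((X | Y) ^ Y)

~((X | Y) ^ Y)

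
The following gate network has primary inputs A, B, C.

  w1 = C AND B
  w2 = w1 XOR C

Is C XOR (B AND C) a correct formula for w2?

w1 = C AND B
w2 = w1 XOR C = (C AND B) XOR C
At A=0, B=0, C=0: circuit gives 0, formula gives 0.
At A=0, B=0, C=1: circuit gives 1, formula gives 1.
Agrees on all 8 inputs.

Yes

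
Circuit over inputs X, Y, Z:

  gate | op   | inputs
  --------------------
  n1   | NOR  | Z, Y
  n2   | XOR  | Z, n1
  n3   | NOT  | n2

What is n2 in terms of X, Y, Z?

Z XOR (Z NOR Y)

n1 = Z NOR Y
n2 = Z XOR n1 = Z XOR (Z NOR Y)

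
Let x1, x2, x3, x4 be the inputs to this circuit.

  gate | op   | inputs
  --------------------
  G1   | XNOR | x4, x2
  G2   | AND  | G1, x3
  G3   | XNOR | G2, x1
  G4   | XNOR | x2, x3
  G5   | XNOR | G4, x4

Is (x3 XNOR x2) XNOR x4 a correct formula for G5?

Yes

G4 = x2 XNOR x3
G5 = G4 XNOR x4 = (x2 XNOR x3) XNOR x4
At x1=0, x2=0, x3=0, x4=0: circuit gives 0, formula gives 0.
At x1=0, x2=0, x3=0, x4=1: circuit gives 1, formula gives 1.
Agrees on all 16 inputs.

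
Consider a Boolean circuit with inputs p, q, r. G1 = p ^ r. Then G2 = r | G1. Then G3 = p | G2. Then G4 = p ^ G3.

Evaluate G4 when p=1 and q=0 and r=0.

0

G1 = 1 ^ 0 = 1
G2 = 0 | 1 = 1
G3 = 1 | 1 = 1
G4 = 1 ^ 1 = 0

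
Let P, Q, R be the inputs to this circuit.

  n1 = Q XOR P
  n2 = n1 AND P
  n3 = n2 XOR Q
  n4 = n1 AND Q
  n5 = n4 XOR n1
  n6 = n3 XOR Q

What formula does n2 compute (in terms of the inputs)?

(Q XOR P) AND P

n1 = Q XOR P
n2 = n1 AND P = (Q XOR P) AND P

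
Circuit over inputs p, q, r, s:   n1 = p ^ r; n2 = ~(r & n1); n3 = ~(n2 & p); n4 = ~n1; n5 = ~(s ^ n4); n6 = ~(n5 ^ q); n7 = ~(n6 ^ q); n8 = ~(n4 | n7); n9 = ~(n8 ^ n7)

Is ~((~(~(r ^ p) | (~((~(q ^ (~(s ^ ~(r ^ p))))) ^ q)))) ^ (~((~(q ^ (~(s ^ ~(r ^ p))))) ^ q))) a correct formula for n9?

n1 = p ^ r
n4 = ~n1 = ~(p ^ r)
n5 = ~(s ^ n4) = ~(s ^ ~(p ^ r))
n6 = ~(n5 ^ q) = ~((~(s ^ ~(p ^ r))) ^ q)
n7 = ~(n6 ^ q) = ~((~((~(s ^ ~(p ^ r))) ^ q)) ^ q)
n8 = ~(n4 | n7) = ~(~(p ^ r) | (~((~((~(s ^ ~(p ^ r))) ^ q)) ^ q)))
n9 = ~(n8 ^ n7) = ~((~(~(p ^ r) | (~((~((~(s ^ ~(p ^ r))) ^ q)) ^ q)))) ^ (~((~((~(s ^ ~(p ^ r))) ^ q)) ^ q)))
At p=0, q=0, r=0, s=1: circuit gives 0, formula gives 0.
At p=0, q=0, r=0, s=0: circuit gives 1, formula gives 1.
Agrees on all 16 inputs.

Yes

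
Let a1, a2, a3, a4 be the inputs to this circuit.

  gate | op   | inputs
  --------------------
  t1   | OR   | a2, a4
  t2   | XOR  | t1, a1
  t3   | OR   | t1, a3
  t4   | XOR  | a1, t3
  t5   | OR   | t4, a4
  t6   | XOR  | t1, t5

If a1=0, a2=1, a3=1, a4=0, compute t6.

t1 = 1 OR 0 = 1
t3 = 1 OR 1 = 1
t4 = 0 XOR 1 = 1
t5 = 1 OR 0 = 1
t6 = 1 XOR 1 = 0

0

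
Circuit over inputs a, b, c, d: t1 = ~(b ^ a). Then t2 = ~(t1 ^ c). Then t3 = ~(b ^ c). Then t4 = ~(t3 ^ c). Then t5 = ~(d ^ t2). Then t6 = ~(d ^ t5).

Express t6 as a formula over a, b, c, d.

~(d ^ (~(d ^ (~((~(b ^ a)) ^ c)))))

t1 = ~(b ^ a)
t2 = ~(t1 ^ c) = ~((~(b ^ a)) ^ c)
t5 = ~(d ^ t2) = ~(d ^ (~((~(b ^ a)) ^ c)))
t6 = ~(d ^ t5) = ~(d ^ (~(d ^ (~((~(b ^ a)) ^ c)))))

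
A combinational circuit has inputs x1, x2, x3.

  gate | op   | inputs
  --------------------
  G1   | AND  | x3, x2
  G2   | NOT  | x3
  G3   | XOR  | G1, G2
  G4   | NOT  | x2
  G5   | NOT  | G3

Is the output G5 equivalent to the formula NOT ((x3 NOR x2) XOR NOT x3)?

No

G1 = x3 AND x2
G2 = NOT x3
G3 = G1 XOR G2 = (x3 AND x2) XOR NOT x3
G5 = NOT G3 = NOT ((x3 AND x2) XOR NOT x3)
At x1=0, x2=0, x3=0: circuit gives 0, formula gives 1.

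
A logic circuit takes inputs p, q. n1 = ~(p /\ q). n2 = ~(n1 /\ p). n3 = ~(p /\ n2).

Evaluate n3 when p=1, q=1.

0

n1 = ~(1 /\ 1) = 0
n2 = ~(0 /\ 1) = 1
n3 = ~(1 /\ 1) = 0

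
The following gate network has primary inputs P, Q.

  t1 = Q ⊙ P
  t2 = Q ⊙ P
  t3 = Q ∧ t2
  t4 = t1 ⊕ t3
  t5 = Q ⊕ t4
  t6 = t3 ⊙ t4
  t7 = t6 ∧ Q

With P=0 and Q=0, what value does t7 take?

0

t1 = 0 ⊙ 0 = 1
t2 = 0 ⊙ 0 = 1
t3 = 0 ∧ 1 = 0
t4 = 1 ⊕ 0 = 1
t6 = 0 ⊙ 1 = 0
t7 = 0 ∧ 0 = 0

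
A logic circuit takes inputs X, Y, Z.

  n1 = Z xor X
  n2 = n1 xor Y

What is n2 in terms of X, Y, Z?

n1 = Z xor X
n2 = n1 xor Y = (Z xor X) xor Y

(Z xor X) xor Y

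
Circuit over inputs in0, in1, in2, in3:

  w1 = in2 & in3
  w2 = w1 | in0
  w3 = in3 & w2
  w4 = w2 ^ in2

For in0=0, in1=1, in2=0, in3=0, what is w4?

w1 = 0 & 0 = 0
w2 = 0 | 0 = 0
w4 = 0 ^ 0 = 0

0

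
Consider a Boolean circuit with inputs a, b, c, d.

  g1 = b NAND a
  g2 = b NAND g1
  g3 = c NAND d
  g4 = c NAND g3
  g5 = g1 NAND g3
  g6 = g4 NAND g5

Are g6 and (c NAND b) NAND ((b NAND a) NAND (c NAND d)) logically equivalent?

g1 = b NAND a
g3 = c NAND d
g4 = c NAND g3 = c NAND (c NAND d)
g5 = g1 NAND g3 = (b NAND a) NAND (c NAND d)
g6 = g4 NAND g5 = (c NAND (c NAND d)) NAND ((b NAND a) NAND (c NAND d))
At a=0, b=1, c=1, d=1: circuit gives 0, formula gives 1.

No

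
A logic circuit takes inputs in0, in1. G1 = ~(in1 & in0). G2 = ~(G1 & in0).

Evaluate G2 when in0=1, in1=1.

G1 = ~(1 & 1) = 0
G2 = ~(0 & 1) = 1

1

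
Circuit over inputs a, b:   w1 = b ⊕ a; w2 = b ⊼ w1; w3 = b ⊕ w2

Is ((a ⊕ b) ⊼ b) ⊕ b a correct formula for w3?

Yes

w1 = b ⊕ a
w2 = b ⊼ w1 = b ⊼ (b ⊕ a)
w3 = b ⊕ w2 = b ⊕ (b ⊼ (b ⊕ a))
At a=1, b=1: circuit gives 0, formula gives 0.
At a=0, b=0: circuit gives 1, formula gives 1.
Agrees on all 4 inputs.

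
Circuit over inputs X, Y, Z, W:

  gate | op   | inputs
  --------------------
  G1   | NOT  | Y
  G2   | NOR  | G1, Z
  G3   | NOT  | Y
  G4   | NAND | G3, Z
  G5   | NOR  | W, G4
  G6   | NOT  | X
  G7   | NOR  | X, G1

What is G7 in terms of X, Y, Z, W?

G1 = NOT Y
G7 = X NOR G1 = X NOR NOT Y

X NOR NOT Y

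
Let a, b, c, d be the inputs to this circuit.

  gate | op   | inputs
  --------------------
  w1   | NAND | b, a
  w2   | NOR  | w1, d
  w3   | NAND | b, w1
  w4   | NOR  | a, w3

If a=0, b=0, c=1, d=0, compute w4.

w1 = 0 NAND 0 = 1
w3 = 0 NAND 1 = 1
w4 = 0 NOR 1 = 0

0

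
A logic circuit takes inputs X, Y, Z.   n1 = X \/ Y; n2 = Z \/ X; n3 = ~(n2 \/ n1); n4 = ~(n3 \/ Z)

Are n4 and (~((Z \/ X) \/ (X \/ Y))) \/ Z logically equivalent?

No

n1 = X \/ Y
n2 = Z \/ X
n3 = ~(n2 \/ n1) = ~((Z \/ X) \/ (X \/ Y))
n4 = ~(n3 \/ Z) = ~((~((Z \/ X) \/ (X \/ Y))) \/ Z)
At X=0, Y=0, Z=0: circuit gives 0, formula gives 1.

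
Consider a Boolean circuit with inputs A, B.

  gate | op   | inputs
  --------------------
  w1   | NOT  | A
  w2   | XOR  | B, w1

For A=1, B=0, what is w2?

w1 = NOT 1 = 0
w2 = 0 XOR 0 = 0

0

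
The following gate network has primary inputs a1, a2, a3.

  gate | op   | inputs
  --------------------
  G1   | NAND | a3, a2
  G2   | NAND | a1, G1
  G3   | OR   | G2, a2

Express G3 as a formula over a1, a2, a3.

(a1 NAND (a3 NAND a2)) OR a2

G1 = a3 NAND a2
G2 = a1 NAND G1 = a1 NAND (a3 NAND a2)
G3 = G2 OR a2 = (a1 NAND (a3 NAND a2)) OR a2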